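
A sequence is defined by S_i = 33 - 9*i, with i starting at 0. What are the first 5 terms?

This is an arithmetic sequence.
i=0: S_0 = 33 + -9*0 = 33
i=1: S_1 = 33 + -9*1 = 24
i=2: S_2 = 33 + -9*2 = 15
i=3: S_3 = 33 + -9*3 = 6
i=4: S_4 = 33 + -9*4 = -3
The first 5 terms are: [33, 24, 15, 6, -3]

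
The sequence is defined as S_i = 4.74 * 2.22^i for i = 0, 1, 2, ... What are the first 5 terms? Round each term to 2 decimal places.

This is a geometric sequence.
i=0: S_0 = 4.74 * 2.22^0 = 4.74
i=1: S_1 = 4.74 * 2.22^1 ≈ 10.52
i=2: S_2 = 4.74 * 2.22^2 ≈ 23.36
i=3: S_3 = 4.74 * 2.22^3 ≈ 51.86
i=4: S_4 = 4.74 * 2.22^4 ≈ 115.13
The first 5 terms are: [4.74, 10.52, 23.36, 51.86, 115.13]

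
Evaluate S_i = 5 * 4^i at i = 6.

S_6 = 5 * 4^6 = 5 * 4096 = 20480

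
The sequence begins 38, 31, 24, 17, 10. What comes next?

Differences: 31 - 38 = -7
This is an arithmetic sequence with common difference d = -7.
Next term = 10 + -7 = 3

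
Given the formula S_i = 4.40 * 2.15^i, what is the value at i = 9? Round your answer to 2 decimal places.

S_9 = 4.4 * 2.15^9 ≈ 4.4 * 981.6262 ≈ 4319.16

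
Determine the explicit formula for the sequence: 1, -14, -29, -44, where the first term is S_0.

Check differences: -14 - 1 = -15
-29 - -14 = -15
Common difference d = -15.
First term a = 1.
Formula: S_i = 1 - 15*i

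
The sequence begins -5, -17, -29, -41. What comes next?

Differences: -17 - -5 = -12
This is an arithmetic sequence with common difference d = -12.
Next term = -41 + -12 = -53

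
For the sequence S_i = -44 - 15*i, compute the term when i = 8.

S_8 = -44 + -15*8 = -44 + -120 = -164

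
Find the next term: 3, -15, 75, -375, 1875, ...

Ratios: -15 / 3 = -5.0
This is a geometric sequence with common ratio r = -5.
Next term = 1875 * -5 = -9375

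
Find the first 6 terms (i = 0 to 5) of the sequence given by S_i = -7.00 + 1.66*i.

This is an arithmetic sequence.
i=0: S_0 = -7.0 + 1.66*0 = -7.0
i=1: S_1 = -7.0 + 1.66*1 = -5.34
i=2: S_2 = -7.0 + 1.66*2 = -3.68
i=3: S_3 = -7.0 + 1.66*3 = -2.02
i=4: S_4 = -7.0 + 1.66*4 = -0.36
i=5: S_5 = -7.0 + 1.66*5 = 1.3
The first 6 terms are: [-7.0, -5.34, -3.68, -2.02, -0.36, 1.3]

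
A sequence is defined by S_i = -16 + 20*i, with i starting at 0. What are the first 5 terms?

This is an arithmetic sequence.
i=0: S_0 = -16 + 20*0 = -16
i=1: S_1 = -16 + 20*1 = 4
i=2: S_2 = -16 + 20*2 = 24
i=3: S_3 = -16 + 20*3 = 44
i=4: S_4 = -16 + 20*4 = 64
The first 5 terms are: [-16, 4, 24, 44, 64]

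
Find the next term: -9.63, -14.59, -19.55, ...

Differences: -14.59 - -9.63 = -4.96
This is an arithmetic sequence with common difference d = -4.96.
Next term = -19.55 + -4.96 = -24.51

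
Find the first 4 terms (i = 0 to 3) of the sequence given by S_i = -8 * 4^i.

This is a geometric sequence.
i=0: S_0 = -8 * 4^0 = -8
i=1: S_1 = -8 * 4^1 = -32
i=2: S_2 = -8 * 4^2 = -128
i=3: S_3 = -8 * 4^3 = -512
The first 4 terms are: [-8, -32, -128, -512]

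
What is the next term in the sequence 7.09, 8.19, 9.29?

Differences: 8.19 - 7.09 = 1.1
This is an arithmetic sequence with common difference d = 1.1.
Next term = 9.29 + 1.1 = 10.39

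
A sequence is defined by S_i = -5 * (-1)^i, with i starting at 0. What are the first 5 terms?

This is a geometric sequence.
i=0: S_0 = -5 * (-1)^0 = -5
i=1: S_1 = -5 * (-1)^1 = 5
i=2: S_2 = -5 * (-1)^2 = -5
i=3: S_3 = -5 * (-1)^3 = 5
i=4: S_4 = -5 * (-1)^4 = -5
The first 5 terms are: [-5, 5, -5, 5, -5]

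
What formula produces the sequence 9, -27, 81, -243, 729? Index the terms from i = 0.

Check ratios: -27 / 9 = -3.0
Common ratio r = -3.
First term a = 9.
Formula: S_i = 9 * (-3)^i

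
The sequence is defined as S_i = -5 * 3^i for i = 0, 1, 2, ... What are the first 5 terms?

This is a geometric sequence.
i=0: S_0 = -5 * 3^0 = -5
i=1: S_1 = -5 * 3^1 = -15
i=2: S_2 = -5 * 3^2 = -45
i=3: S_3 = -5 * 3^3 = -135
i=4: S_4 = -5 * 3^4 = -405
The first 5 terms are: [-5, -15, -45, -135, -405]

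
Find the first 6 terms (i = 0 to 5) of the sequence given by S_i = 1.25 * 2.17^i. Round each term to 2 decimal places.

This is a geometric sequence.
i=0: S_0 = 1.25 * 2.17^0 = 1.25
i=1: S_1 = 1.25 * 2.17^1 ≈ 2.71
i=2: S_2 = 1.25 * 2.17^2 ≈ 5.89
i=3: S_3 = 1.25 * 2.17^3 ≈ 12.77
i=4: S_4 = 1.25 * 2.17^4 ≈ 27.72
i=5: S_5 = 1.25 * 2.17^5 ≈ 60.15
The first 6 terms are: [1.25, 2.71, 5.89, 12.77, 27.72, 60.15]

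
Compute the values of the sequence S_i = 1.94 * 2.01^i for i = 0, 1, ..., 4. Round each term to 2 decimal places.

This is a geometric sequence.
i=0: S_0 = 1.94 * 2.01^0 = 1.94
i=1: S_1 = 1.94 * 2.01^1 ≈ 3.9
i=2: S_2 = 1.94 * 2.01^2 ≈ 7.84
i=3: S_3 = 1.94 * 2.01^3 ≈ 15.75
i=4: S_4 = 1.94 * 2.01^4 ≈ 31.67
The first 5 terms are: [1.94, 3.9, 7.84, 15.75, 31.67]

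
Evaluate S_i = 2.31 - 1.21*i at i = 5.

S_5 = 2.31 + -1.21*5 = 2.31 + -6.05 = -3.74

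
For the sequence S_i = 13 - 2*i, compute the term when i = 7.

S_7 = 13 + -2*7 = 13 + -14 = -1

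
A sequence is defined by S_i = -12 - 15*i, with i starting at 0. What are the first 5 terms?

This is an arithmetic sequence.
i=0: S_0 = -12 + -15*0 = -12
i=1: S_1 = -12 + -15*1 = -27
i=2: S_2 = -12 + -15*2 = -42
i=3: S_3 = -12 + -15*3 = -57
i=4: S_4 = -12 + -15*4 = -72
The first 5 terms are: [-12, -27, -42, -57, -72]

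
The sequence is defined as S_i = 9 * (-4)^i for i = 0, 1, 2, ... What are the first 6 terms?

This is a geometric sequence.
i=0: S_0 = 9 * (-4)^0 = 9
i=1: S_1 = 9 * (-4)^1 = -36
i=2: S_2 = 9 * (-4)^2 = 144
i=3: S_3 = 9 * (-4)^3 = -576
i=4: S_4 = 9 * (-4)^4 = 2304
i=5: S_5 = 9 * (-4)^5 = -9216
The first 6 terms are: [9, -36, 144, -576, 2304, -9216]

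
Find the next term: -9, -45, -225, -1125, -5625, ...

Ratios: -45 / -9 = 5.0
This is a geometric sequence with common ratio r = 5.
Next term = -5625 * 5 = -28125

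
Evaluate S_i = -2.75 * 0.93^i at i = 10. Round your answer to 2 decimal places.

S_10 = -2.75 * 0.93^10 ≈ -2.75 * 0.484 ≈ -1.33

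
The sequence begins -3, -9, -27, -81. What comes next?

Ratios: -9 / -3 = 3.0
This is a geometric sequence with common ratio r = 3.
Next term = -81 * 3 = -243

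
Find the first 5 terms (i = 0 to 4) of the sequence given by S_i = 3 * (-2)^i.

This is a geometric sequence.
i=0: S_0 = 3 * (-2)^0 = 3
i=1: S_1 = 3 * (-2)^1 = -6
i=2: S_2 = 3 * (-2)^2 = 12
i=3: S_3 = 3 * (-2)^3 = -24
i=4: S_4 = 3 * (-2)^4 = 48
The first 5 terms are: [3, -6, 12, -24, 48]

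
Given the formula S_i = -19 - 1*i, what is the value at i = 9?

S_9 = -19 + -1*9 = -19 + -9 = -28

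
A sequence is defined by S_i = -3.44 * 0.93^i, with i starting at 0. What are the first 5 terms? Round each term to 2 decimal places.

This is a geometric sequence.
i=0: S_0 = -3.44 * 0.93^0 = -3.44
i=1: S_1 = -3.44 * 0.93^1 ≈ -3.2
i=2: S_2 = -3.44 * 0.93^2 ≈ -2.98
i=3: S_3 = -3.44 * 0.93^3 ≈ -2.77
i=4: S_4 = -3.44 * 0.93^4 ≈ -2.57
The first 5 terms are: [-3.44, -3.2, -2.98, -2.77, -2.57]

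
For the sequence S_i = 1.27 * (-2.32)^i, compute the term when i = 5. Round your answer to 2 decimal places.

S_5 = 1.27 * (-2.32)^5 ≈ 1.27 * -67.2109 ≈ -85.36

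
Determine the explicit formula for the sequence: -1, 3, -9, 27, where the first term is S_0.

Check ratios: 3 / -1 = -3.0
Common ratio r = -3.
First term a = -1.
Formula: S_i = -1 * (-3)^i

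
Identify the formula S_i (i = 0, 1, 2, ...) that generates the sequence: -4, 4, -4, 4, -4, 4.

Check ratios: 4 / -4 = -1.0
Common ratio r = -1.
First term a = -4.
Formula: S_i = -4 * (-1)^i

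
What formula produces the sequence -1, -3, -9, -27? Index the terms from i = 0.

Check ratios: -3 / -1 = 3.0
Common ratio r = 3.
First term a = -1.
Formula: S_i = -1 * 3^i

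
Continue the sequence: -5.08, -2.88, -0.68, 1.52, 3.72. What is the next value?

Differences: -2.88 - -5.08 = 2.2
This is an arithmetic sequence with common difference d = 2.2.
Next term = 3.72 + 2.2 = 5.92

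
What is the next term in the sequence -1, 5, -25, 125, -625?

Ratios: 5 / -1 = -5.0
This is a geometric sequence with common ratio r = -5.
Next term = -625 * -5 = 3125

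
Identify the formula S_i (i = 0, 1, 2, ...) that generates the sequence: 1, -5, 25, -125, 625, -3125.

Check ratios: -5 / 1 = -5.0
Common ratio r = -5.
First term a = 1.
Formula: S_i = 1 * (-5)^i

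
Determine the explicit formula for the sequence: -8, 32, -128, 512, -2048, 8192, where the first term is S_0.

Check ratios: 32 / -8 = -4.0
Common ratio r = -4.
First term a = -8.
Formula: S_i = -8 * (-4)^i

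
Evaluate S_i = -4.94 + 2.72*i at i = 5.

S_5 = -4.94 + 2.72*5 = -4.94 + 13.6 = 8.66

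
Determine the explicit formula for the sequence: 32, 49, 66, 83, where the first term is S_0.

Check differences: 49 - 32 = 17
66 - 49 = 17
Common difference d = 17.
First term a = 32.
Formula: S_i = 32 + 17*i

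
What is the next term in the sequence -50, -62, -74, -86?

Differences: -62 - -50 = -12
This is an arithmetic sequence with common difference d = -12.
Next term = -86 + -12 = -98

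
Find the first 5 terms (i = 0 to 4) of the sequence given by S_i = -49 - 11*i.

This is an arithmetic sequence.
i=0: S_0 = -49 + -11*0 = -49
i=1: S_1 = -49 + -11*1 = -60
i=2: S_2 = -49 + -11*2 = -71
i=3: S_3 = -49 + -11*3 = -82
i=4: S_4 = -49 + -11*4 = -93
The first 5 terms are: [-49, -60, -71, -82, -93]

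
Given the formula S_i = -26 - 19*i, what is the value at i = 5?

S_5 = -26 + -19*5 = -26 + -95 = -121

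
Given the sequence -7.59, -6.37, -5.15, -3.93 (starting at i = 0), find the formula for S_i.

Check differences: -6.37 - -7.59 = 1.22
-5.15 - -6.37 = 1.22
Common difference d = 1.22.
First term a = -7.59.
Formula: S_i = -7.59 + 1.22*i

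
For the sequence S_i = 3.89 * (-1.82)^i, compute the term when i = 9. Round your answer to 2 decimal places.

S_9 = 3.89 * (-1.82)^9 ≈ 3.89 * -219.1001 ≈ -852.3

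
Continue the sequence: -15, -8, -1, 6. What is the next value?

Differences: -8 - -15 = 7
This is an arithmetic sequence with common difference d = 7.
Next term = 6 + 7 = 13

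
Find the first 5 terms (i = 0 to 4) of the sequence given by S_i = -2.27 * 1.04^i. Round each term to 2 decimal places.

This is a geometric sequence.
i=0: S_0 = -2.27 * 1.04^0 = -2.27
i=1: S_1 = -2.27 * 1.04^1 ≈ -2.36
i=2: S_2 = -2.27 * 1.04^2 ≈ -2.46
i=3: S_3 = -2.27 * 1.04^3 ≈ -2.55
i=4: S_4 = -2.27 * 1.04^4 ≈ -2.66
The first 5 terms are: [-2.27, -2.36, -2.46, -2.55, -2.66]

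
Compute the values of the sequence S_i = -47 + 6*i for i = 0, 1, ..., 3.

This is an arithmetic sequence.
i=0: S_0 = -47 + 6*0 = -47
i=1: S_1 = -47 + 6*1 = -41
i=2: S_2 = -47 + 6*2 = -35
i=3: S_3 = -47 + 6*3 = -29
The first 4 terms are: [-47, -41, -35, -29]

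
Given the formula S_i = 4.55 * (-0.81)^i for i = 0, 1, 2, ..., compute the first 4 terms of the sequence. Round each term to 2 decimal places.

This is a geometric sequence.
i=0: S_0 = 4.55 * (-0.81)^0 = 4.55
i=1: S_1 = 4.55 * (-0.81)^1 ≈ -3.69
i=2: S_2 = 4.55 * (-0.81)^2 ≈ 2.99
i=3: S_3 = 4.55 * (-0.81)^3 ≈ -2.42
The first 4 terms are: [4.55, -3.69, 2.99, -2.42]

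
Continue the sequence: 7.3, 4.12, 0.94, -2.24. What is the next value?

Differences: 4.12 - 7.3 = -3.18
This is an arithmetic sequence with common difference d = -3.18.
Next term = -2.24 + -3.18 = -5.42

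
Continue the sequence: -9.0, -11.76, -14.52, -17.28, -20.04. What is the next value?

Differences: -11.76 - -9.0 = -2.76
This is an arithmetic sequence with common difference d = -2.76.
Next term = -20.04 + -2.76 = -22.8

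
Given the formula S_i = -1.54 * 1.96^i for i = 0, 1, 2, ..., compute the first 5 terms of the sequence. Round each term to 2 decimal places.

This is a geometric sequence.
i=0: S_0 = -1.54 * 1.96^0 = -1.54
i=1: S_1 = -1.54 * 1.96^1 ≈ -3.02
i=2: S_2 = -1.54 * 1.96^2 ≈ -5.92
i=3: S_3 = -1.54 * 1.96^3 ≈ -11.6
i=4: S_4 = -1.54 * 1.96^4 ≈ -22.73
The first 5 terms are: [-1.54, -3.02, -5.92, -11.6, -22.73]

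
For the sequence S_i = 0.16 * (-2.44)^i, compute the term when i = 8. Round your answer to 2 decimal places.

S_8 = 0.16 * (-2.44)^8 ≈ 0.16 * 1256.373 ≈ 201.02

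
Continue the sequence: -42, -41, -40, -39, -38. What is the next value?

Differences: -41 - -42 = 1
This is an arithmetic sequence with common difference d = 1.
Next term = -38 + 1 = -37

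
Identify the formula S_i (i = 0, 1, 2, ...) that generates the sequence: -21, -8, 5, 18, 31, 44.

Check differences: -8 - -21 = 13
5 - -8 = 13
Common difference d = 13.
First term a = -21.
Formula: S_i = -21 + 13*i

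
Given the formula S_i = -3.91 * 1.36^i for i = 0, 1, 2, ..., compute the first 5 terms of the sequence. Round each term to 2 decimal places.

This is a geometric sequence.
i=0: S_0 = -3.91 * 1.36^0 = -3.91
i=1: S_1 = -3.91 * 1.36^1 ≈ -5.32
i=2: S_2 = -3.91 * 1.36^2 ≈ -7.23
i=3: S_3 = -3.91 * 1.36^3 ≈ -9.84
i=4: S_4 = -3.91 * 1.36^4 ≈ -13.38
The first 5 terms are: [-3.91, -5.32, -7.23, -9.84, -13.38]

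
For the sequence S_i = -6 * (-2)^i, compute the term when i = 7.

S_7 = -6 * (-2)^7 = -6 * -128 = 768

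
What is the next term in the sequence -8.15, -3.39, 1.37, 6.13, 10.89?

Differences: -3.39 - -8.15 = 4.76
This is an arithmetic sequence with common difference d = 4.76.
Next term = 10.89 + 4.76 = 15.65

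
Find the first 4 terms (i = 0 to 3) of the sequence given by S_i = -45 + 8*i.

This is an arithmetic sequence.
i=0: S_0 = -45 + 8*0 = -45
i=1: S_1 = -45 + 8*1 = -37
i=2: S_2 = -45 + 8*2 = -29
i=3: S_3 = -45 + 8*3 = -21
The first 4 terms are: [-45, -37, -29, -21]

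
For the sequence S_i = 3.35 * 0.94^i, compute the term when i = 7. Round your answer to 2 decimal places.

S_7 = 3.35 * 0.94^7 ≈ 3.35 * 0.6485 ≈ 2.17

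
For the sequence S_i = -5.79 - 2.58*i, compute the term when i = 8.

S_8 = -5.79 + -2.58*8 = -5.79 + -20.64 = -26.43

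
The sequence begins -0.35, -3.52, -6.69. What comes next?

Differences: -3.52 - -0.35 = -3.17
This is an arithmetic sequence with common difference d = -3.17.
Next term = -6.69 + -3.17 = -9.86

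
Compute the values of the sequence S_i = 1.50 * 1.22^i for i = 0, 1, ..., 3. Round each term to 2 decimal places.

This is a geometric sequence.
i=0: S_0 = 1.5 * 1.22^0 = 1.5
i=1: S_1 = 1.5 * 1.22^1 = 1.83
i=2: S_2 = 1.5 * 1.22^2 ≈ 2.23
i=3: S_3 = 1.5 * 1.22^3 ≈ 2.72
The first 4 terms are: [1.5, 1.83, 2.23, 2.72]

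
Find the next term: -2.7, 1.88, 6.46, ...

Differences: 1.88 - -2.7 = 4.58
This is an arithmetic sequence with common difference d = 4.58.
Next term = 6.46 + 4.58 = 11.04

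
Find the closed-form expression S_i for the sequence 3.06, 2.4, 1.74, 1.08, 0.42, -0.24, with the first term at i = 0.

Check differences: 2.4 - 3.06 = -0.66
1.74 - 2.4 = -0.66
Common difference d = -0.66.
First term a = 3.06.
Formula: S_i = 3.06 - 0.66*i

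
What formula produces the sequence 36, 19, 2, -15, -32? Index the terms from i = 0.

Check differences: 19 - 36 = -17
2 - 19 = -17
Common difference d = -17.
First term a = 36.
Formula: S_i = 36 - 17*i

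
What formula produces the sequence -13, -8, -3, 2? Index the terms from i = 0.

Check differences: -8 - -13 = 5
-3 - -8 = 5
Common difference d = 5.
First term a = -13.
Formula: S_i = -13 + 5*i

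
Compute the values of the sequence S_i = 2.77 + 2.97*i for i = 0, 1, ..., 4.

This is an arithmetic sequence.
i=0: S_0 = 2.77 + 2.97*0 = 2.77
i=1: S_1 = 2.77 + 2.97*1 = 5.74
i=2: S_2 = 2.77 + 2.97*2 = 8.71
i=3: S_3 = 2.77 + 2.97*3 = 11.68
i=4: S_4 = 2.77 + 2.97*4 = 14.65
The first 5 terms are: [2.77, 5.74, 8.71, 11.68, 14.65]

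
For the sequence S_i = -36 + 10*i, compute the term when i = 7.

S_7 = -36 + 10*7 = -36 + 70 = 34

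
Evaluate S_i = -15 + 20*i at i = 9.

S_9 = -15 + 20*9 = -15 + 180 = 165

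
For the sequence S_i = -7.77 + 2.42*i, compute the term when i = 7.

S_7 = -7.77 + 2.42*7 = -7.77 + 16.94 = 9.17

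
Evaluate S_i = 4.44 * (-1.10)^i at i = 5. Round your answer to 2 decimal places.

S_5 = 4.44 * (-1.1)^5 ≈ 4.44 * -1.6105 ≈ -7.15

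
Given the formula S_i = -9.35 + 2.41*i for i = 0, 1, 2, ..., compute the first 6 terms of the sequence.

This is an arithmetic sequence.
i=0: S_0 = -9.35 + 2.41*0 = -9.35
i=1: S_1 = -9.35 + 2.41*1 = -6.94
i=2: S_2 = -9.35 + 2.41*2 = -4.53
i=3: S_3 = -9.35 + 2.41*3 = -2.12
i=4: S_4 = -9.35 + 2.41*4 = 0.29
i=5: S_5 = -9.35 + 2.41*5 = 2.7
The first 6 terms are: [-9.35, -6.94, -4.53, -2.12, 0.29, 2.7]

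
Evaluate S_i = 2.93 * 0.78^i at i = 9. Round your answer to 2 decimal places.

S_9 = 2.93 * 0.78^9 ≈ 2.93 * 0.1069 ≈ 0.31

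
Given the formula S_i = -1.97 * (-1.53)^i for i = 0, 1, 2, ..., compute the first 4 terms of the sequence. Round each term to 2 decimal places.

This is a geometric sequence.
i=0: S_0 = -1.97 * (-1.53)^0 = -1.97
i=1: S_1 = -1.97 * (-1.53)^1 ≈ 3.01
i=2: S_2 = -1.97 * (-1.53)^2 ≈ -4.61
i=3: S_3 = -1.97 * (-1.53)^3 ≈ 7.06
The first 4 terms are: [-1.97, 3.01, -4.61, 7.06]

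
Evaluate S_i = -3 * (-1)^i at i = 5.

S_5 = -3 * (-1)^5 = -3 * -1 = 3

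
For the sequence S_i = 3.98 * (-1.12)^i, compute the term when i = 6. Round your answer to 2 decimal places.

S_6 = 3.98 * (-1.12)^6 ≈ 3.98 * 1.9738 ≈ 7.86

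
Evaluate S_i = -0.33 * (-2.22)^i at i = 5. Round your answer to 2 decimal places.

S_5 = -0.33 * (-2.22)^5 ≈ -0.33 * -53.9219 ≈ 17.79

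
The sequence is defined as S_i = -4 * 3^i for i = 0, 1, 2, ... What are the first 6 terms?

This is a geometric sequence.
i=0: S_0 = -4 * 3^0 = -4
i=1: S_1 = -4 * 3^1 = -12
i=2: S_2 = -4 * 3^2 = -36
i=3: S_3 = -4 * 3^3 = -108
i=4: S_4 = -4 * 3^4 = -324
i=5: S_5 = -4 * 3^5 = -972
The first 6 terms are: [-4, -12, -36, -108, -324, -972]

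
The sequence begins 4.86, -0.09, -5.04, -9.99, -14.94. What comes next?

Differences: -0.09 - 4.86 = -4.95
This is an arithmetic sequence with common difference d = -4.95.
Next term = -14.94 + -4.95 = -19.89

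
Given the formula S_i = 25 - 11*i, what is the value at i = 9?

S_9 = 25 + -11*9 = 25 + -99 = -74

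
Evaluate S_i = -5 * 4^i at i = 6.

S_6 = -5 * 4^6 = -5 * 4096 = -20480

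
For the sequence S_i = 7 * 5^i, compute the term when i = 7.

S_7 = 7 * 5^7 = 7 * 78125 = 546875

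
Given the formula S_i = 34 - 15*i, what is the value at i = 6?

S_6 = 34 + -15*6 = 34 + -90 = -56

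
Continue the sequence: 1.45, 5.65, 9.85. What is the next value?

Differences: 5.65 - 1.45 = 4.2
This is an arithmetic sequence with common difference d = 4.2.
Next term = 9.85 + 4.2 = 14.05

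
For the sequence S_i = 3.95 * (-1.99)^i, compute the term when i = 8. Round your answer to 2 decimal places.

S_8 = 3.95 * (-1.99)^8 ≈ 3.95 * 245.9374 ≈ 971.45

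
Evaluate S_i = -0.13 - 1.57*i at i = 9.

S_9 = -0.13 + -1.57*9 = -0.13 + -14.13 = -14.26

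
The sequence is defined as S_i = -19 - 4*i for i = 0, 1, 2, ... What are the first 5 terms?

This is an arithmetic sequence.
i=0: S_0 = -19 + -4*0 = -19
i=1: S_1 = -19 + -4*1 = -23
i=2: S_2 = -19 + -4*2 = -27
i=3: S_3 = -19 + -4*3 = -31
i=4: S_4 = -19 + -4*4 = -35
The first 5 terms are: [-19, -23, -27, -31, -35]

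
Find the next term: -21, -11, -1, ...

Differences: -11 - -21 = 10
This is an arithmetic sequence with common difference d = 10.
Next term = -1 + 10 = 9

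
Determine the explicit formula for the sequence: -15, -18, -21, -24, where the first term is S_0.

Check differences: -18 - -15 = -3
-21 - -18 = -3
Common difference d = -3.
First term a = -15.
Formula: S_i = -15 - 3*i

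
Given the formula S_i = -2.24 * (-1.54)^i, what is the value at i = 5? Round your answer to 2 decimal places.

S_5 = -2.24 * (-1.54)^5 ≈ -2.24 * -8.6617 ≈ 19.4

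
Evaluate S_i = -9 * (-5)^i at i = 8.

S_8 = -9 * (-5)^8 = -9 * 390625 = -3515625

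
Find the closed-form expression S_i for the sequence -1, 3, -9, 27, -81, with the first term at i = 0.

Check ratios: 3 / -1 = -3.0
Common ratio r = -3.
First term a = -1.
Formula: S_i = -1 * (-3)^i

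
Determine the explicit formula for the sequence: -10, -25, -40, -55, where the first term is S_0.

Check differences: -25 - -10 = -15
-40 - -25 = -15
Common difference d = -15.
First term a = -10.
Formula: S_i = -10 - 15*i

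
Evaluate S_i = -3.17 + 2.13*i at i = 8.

S_8 = -3.17 + 2.13*8 = -3.17 + 17.04 = 13.87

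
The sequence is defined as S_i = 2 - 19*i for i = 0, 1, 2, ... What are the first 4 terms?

This is an arithmetic sequence.
i=0: S_0 = 2 + -19*0 = 2
i=1: S_1 = 2 + -19*1 = -17
i=2: S_2 = 2 + -19*2 = -36
i=3: S_3 = 2 + -19*3 = -55
The first 4 terms are: [2, -17, -36, -55]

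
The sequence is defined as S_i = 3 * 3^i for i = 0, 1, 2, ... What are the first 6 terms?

This is a geometric sequence.
i=0: S_0 = 3 * 3^0 = 3
i=1: S_1 = 3 * 3^1 = 9
i=2: S_2 = 3 * 3^2 = 27
i=3: S_3 = 3 * 3^3 = 81
i=4: S_4 = 3 * 3^4 = 243
i=5: S_5 = 3 * 3^5 = 729
The first 6 terms are: [3, 9, 27, 81, 243, 729]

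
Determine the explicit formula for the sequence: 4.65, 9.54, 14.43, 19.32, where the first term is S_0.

Check differences: 9.54 - 4.65 = 4.89
14.43 - 9.54 = 4.89
Common difference d = 4.89.
First term a = 4.65.
Formula: S_i = 4.65 + 4.89*i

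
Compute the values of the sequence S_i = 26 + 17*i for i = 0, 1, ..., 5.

This is an arithmetic sequence.
i=0: S_0 = 26 + 17*0 = 26
i=1: S_1 = 26 + 17*1 = 43
i=2: S_2 = 26 + 17*2 = 60
i=3: S_3 = 26 + 17*3 = 77
i=4: S_4 = 26 + 17*4 = 94
i=5: S_5 = 26 + 17*5 = 111
The first 6 terms are: [26, 43, 60, 77, 94, 111]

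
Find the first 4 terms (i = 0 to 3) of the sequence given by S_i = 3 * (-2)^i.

This is a geometric sequence.
i=0: S_0 = 3 * (-2)^0 = 3
i=1: S_1 = 3 * (-2)^1 = -6
i=2: S_2 = 3 * (-2)^2 = 12
i=3: S_3 = 3 * (-2)^3 = -24
The first 4 terms are: [3, -6, 12, -24]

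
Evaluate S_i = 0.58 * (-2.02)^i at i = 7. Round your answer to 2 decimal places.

S_7 = 0.58 * (-2.02)^7 ≈ 0.58 * -137.2333 ≈ -79.6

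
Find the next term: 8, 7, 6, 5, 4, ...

Differences: 7 - 8 = -1
This is an arithmetic sequence with common difference d = -1.
Next term = 4 + -1 = 3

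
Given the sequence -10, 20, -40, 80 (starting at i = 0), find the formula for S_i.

Check ratios: 20 / -10 = -2.0
Common ratio r = -2.
First term a = -10.
Formula: S_i = -10 * (-2)^i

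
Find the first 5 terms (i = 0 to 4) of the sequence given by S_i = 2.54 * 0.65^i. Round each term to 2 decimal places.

This is a geometric sequence.
i=0: S_0 = 2.54 * 0.65^0 = 2.54
i=1: S_1 = 2.54 * 0.65^1 ≈ 1.65
i=2: S_2 = 2.54 * 0.65^2 ≈ 1.07
i=3: S_3 = 2.54 * 0.65^3 ≈ 0.7
i=4: S_4 = 2.54 * 0.65^4 ≈ 0.45
The first 5 terms are: [2.54, 1.65, 1.07, 0.7, 0.45]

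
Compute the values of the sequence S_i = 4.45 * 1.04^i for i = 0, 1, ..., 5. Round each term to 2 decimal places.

This is a geometric sequence.
i=0: S_0 = 4.45 * 1.04^0 = 4.45
i=1: S_1 = 4.45 * 1.04^1 ≈ 4.63
i=2: S_2 = 4.45 * 1.04^2 ≈ 4.81
i=3: S_3 = 4.45 * 1.04^3 ≈ 5.01
i=4: S_4 = 4.45 * 1.04^4 ≈ 5.21
i=5: S_5 = 4.45 * 1.04^5 ≈ 5.41
The first 6 terms are: [4.45, 4.63, 4.81, 5.01, 5.21, 5.41]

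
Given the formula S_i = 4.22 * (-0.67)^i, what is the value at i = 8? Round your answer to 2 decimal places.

S_8 = 4.22 * (-0.67)^8 ≈ 4.22 * 0.0406 ≈ 0.17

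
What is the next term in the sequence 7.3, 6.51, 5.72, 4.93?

Differences: 6.51 - 7.3 = -0.79
This is an arithmetic sequence with common difference d = -0.79.
Next term = 4.93 + -0.79 = 4.14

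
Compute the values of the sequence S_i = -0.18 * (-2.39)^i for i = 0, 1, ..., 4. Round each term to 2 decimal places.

This is a geometric sequence.
i=0: S_0 = -0.18 * (-2.39)^0 = -0.18
i=1: S_1 = -0.18 * (-2.39)^1 ≈ 0.43
i=2: S_2 = -0.18 * (-2.39)^2 ≈ -1.03
i=3: S_3 = -0.18 * (-2.39)^3 ≈ 2.46
i=4: S_4 = -0.18 * (-2.39)^4 ≈ -5.87
The first 5 terms are: [-0.18, 0.43, -1.03, 2.46, -5.87]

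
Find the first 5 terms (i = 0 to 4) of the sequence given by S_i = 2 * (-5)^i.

This is a geometric sequence.
i=0: S_0 = 2 * (-5)^0 = 2
i=1: S_1 = 2 * (-5)^1 = -10
i=2: S_2 = 2 * (-5)^2 = 50
i=3: S_3 = 2 * (-5)^3 = -250
i=4: S_4 = 2 * (-5)^4 = 1250
The first 5 terms are: [2, -10, 50, -250, 1250]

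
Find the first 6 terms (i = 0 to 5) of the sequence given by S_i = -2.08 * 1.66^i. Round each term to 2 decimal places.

This is a geometric sequence.
i=0: S_0 = -2.08 * 1.66^0 = -2.08
i=1: S_1 = -2.08 * 1.66^1 ≈ -3.45
i=2: S_2 = -2.08 * 1.66^2 ≈ -5.73
i=3: S_3 = -2.08 * 1.66^3 ≈ -9.51
i=4: S_4 = -2.08 * 1.66^4 ≈ -15.79
i=5: S_5 = -2.08 * 1.66^5 ≈ -26.22
The first 6 terms are: [-2.08, -3.45, -5.73, -9.51, -15.79, -26.22]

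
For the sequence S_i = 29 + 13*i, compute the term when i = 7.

S_7 = 29 + 13*7 = 29 + 91 = 120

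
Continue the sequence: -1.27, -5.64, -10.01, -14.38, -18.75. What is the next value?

Differences: -5.64 - -1.27 = -4.37
This is an arithmetic sequence with common difference d = -4.37.
Next term = -18.75 + -4.37 = -23.12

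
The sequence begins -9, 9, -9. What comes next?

Ratios: 9 / -9 = -1.0
This is a geometric sequence with common ratio r = -1.
Next term = -9 * -1 = 9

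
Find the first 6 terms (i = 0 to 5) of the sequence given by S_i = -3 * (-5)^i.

This is a geometric sequence.
i=0: S_0 = -3 * (-5)^0 = -3
i=1: S_1 = -3 * (-5)^1 = 15
i=2: S_2 = -3 * (-5)^2 = -75
i=3: S_3 = -3 * (-5)^3 = 375
i=4: S_4 = -3 * (-5)^4 = -1875
i=5: S_5 = -3 * (-5)^5 = 9375
The first 6 terms are: [-3, 15, -75, 375, -1875, 9375]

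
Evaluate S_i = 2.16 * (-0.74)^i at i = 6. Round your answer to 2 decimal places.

S_6 = 2.16 * (-0.74)^6 ≈ 2.16 * 0.1642 ≈ 0.35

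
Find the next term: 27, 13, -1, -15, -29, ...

Differences: 13 - 27 = -14
This is an arithmetic sequence with common difference d = -14.
Next term = -29 + -14 = -43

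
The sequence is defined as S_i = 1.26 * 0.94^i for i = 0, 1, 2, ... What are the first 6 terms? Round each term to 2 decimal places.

This is a geometric sequence.
i=0: S_0 = 1.26 * 0.94^0 = 1.26
i=1: S_1 = 1.26 * 0.94^1 ≈ 1.18
i=2: S_2 = 1.26 * 0.94^2 ≈ 1.11
i=3: S_3 = 1.26 * 0.94^3 ≈ 1.05
i=4: S_4 = 1.26 * 0.94^4 ≈ 0.98
i=5: S_5 = 1.26 * 0.94^5 ≈ 0.92
The first 6 terms are: [1.26, 1.18, 1.11, 1.05, 0.98, 0.92]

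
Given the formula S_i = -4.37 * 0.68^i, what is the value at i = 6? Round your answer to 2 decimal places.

S_6 = -4.37 * 0.68^6 ≈ -4.37 * 0.0989 ≈ -0.43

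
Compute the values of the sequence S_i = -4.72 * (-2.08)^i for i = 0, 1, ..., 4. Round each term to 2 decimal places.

This is a geometric sequence.
i=0: S_0 = -4.72 * (-2.08)^0 = -4.72
i=1: S_1 = -4.72 * (-2.08)^1 ≈ 9.82
i=2: S_2 = -4.72 * (-2.08)^2 ≈ -20.42
i=3: S_3 = -4.72 * (-2.08)^3 ≈ 42.47
i=4: S_4 = -4.72 * (-2.08)^4 ≈ -88.35
The first 5 terms are: [-4.72, 9.82, -20.42, 42.47, -88.35]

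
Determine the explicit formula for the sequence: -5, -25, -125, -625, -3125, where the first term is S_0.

Check ratios: -25 / -5 = 5.0
Common ratio r = 5.
First term a = -5.
Formula: S_i = -5 * 5^i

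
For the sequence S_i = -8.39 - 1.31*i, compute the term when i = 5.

S_5 = -8.39 + -1.31*5 = -8.39 + -6.55 = -14.94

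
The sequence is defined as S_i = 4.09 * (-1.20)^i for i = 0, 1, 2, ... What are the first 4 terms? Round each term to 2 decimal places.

This is a geometric sequence.
i=0: S_0 = 4.09 * (-1.2)^0 = 4.09
i=1: S_1 = 4.09 * (-1.2)^1 ≈ -4.91
i=2: S_2 = 4.09 * (-1.2)^2 ≈ 5.89
i=3: S_3 = 4.09 * (-1.2)^3 ≈ -7.07
The first 4 terms are: [4.09, -4.91, 5.89, -7.07]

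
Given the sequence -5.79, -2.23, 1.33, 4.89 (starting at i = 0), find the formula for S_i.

Check differences: -2.23 - -5.79 = 3.56
1.33 - -2.23 = 3.56
Common difference d = 3.56.
First term a = -5.79.
Formula: S_i = -5.79 + 3.56*i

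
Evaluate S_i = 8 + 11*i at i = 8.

S_8 = 8 + 11*8 = 8 + 88 = 96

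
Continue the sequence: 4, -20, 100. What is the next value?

Ratios: -20 / 4 = -5.0
This is a geometric sequence with common ratio r = -5.
Next term = 100 * -5 = -500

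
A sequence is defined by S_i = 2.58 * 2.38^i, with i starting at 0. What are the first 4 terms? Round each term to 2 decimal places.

This is a geometric sequence.
i=0: S_0 = 2.58 * 2.38^0 = 2.58
i=1: S_1 = 2.58 * 2.38^1 ≈ 6.14
i=2: S_2 = 2.58 * 2.38^2 ≈ 14.61
i=3: S_3 = 2.58 * 2.38^3 ≈ 34.78
The first 4 terms are: [2.58, 6.14, 14.61, 34.78]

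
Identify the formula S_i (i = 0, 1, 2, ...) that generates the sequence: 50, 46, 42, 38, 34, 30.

Check differences: 46 - 50 = -4
42 - 46 = -4
Common difference d = -4.
First term a = 50.
Formula: S_i = 50 - 4*i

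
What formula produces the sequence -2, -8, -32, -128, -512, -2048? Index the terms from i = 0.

Check ratios: -8 / -2 = 4.0
Common ratio r = 4.
First term a = -2.
Formula: S_i = -2 * 4^i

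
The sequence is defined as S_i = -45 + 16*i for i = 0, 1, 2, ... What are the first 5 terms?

This is an arithmetic sequence.
i=0: S_0 = -45 + 16*0 = -45
i=1: S_1 = -45 + 16*1 = -29
i=2: S_2 = -45 + 16*2 = -13
i=3: S_3 = -45 + 16*3 = 3
i=4: S_4 = -45 + 16*4 = 19
The first 5 terms are: [-45, -29, -13, 3, 19]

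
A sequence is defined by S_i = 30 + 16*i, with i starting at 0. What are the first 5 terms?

This is an arithmetic sequence.
i=0: S_0 = 30 + 16*0 = 30
i=1: S_1 = 30 + 16*1 = 46
i=2: S_2 = 30 + 16*2 = 62
i=3: S_3 = 30 + 16*3 = 78
i=4: S_4 = 30 + 16*4 = 94
The first 5 terms are: [30, 46, 62, 78, 94]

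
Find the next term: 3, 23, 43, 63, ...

Differences: 23 - 3 = 20
This is an arithmetic sequence with common difference d = 20.
Next term = 63 + 20 = 83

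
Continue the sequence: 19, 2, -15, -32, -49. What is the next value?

Differences: 2 - 19 = -17
This is an arithmetic sequence with common difference d = -17.
Next term = -49 + -17 = -66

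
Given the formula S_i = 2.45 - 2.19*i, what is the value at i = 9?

S_9 = 2.45 + -2.19*9 = 2.45 + -19.71 = -17.26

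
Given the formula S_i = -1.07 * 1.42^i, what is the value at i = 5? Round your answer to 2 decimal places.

S_5 = -1.07 * 1.42^5 ≈ -1.07 * 5.7735 ≈ -6.18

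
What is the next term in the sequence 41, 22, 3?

Differences: 22 - 41 = -19
This is an arithmetic sequence with common difference d = -19.
Next term = 3 + -19 = -16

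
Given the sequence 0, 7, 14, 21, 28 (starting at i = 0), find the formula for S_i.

Check differences: 7 - 0 = 7
14 - 7 = 7
Common difference d = 7.
First term a = 0.
Formula: S_i = 0 + 7*i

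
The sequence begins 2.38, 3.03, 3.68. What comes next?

Differences: 3.03 - 2.38 = 0.65
This is an arithmetic sequence with common difference d = 0.65.
Next term = 3.68 + 0.65 = 4.33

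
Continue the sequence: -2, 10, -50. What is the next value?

Ratios: 10 / -2 = -5.0
This is a geometric sequence with common ratio r = -5.
Next term = -50 * -5 = 250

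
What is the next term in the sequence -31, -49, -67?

Differences: -49 - -31 = -18
This is an arithmetic sequence with common difference d = -18.
Next term = -67 + -18 = -85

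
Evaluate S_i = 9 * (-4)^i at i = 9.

S_9 = 9 * (-4)^9 = 9 * -262144 = -2359296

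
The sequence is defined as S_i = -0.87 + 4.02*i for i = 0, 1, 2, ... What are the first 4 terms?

This is an arithmetic sequence.
i=0: S_0 = -0.87 + 4.02*0 = -0.87
i=1: S_1 = -0.87 + 4.02*1 = 3.15
i=2: S_2 = -0.87 + 4.02*2 = 7.17
i=3: S_3 = -0.87 + 4.02*3 = 11.19
The first 4 terms are: [-0.87, 3.15, 7.17, 11.19]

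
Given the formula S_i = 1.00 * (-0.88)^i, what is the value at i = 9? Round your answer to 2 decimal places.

S_9 = 1.0 * (-0.88)^9 ≈ 1.0 * -0.3165 ≈ -0.32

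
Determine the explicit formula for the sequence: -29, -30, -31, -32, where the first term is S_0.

Check differences: -30 - -29 = -1
-31 - -30 = -1
Common difference d = -1.
First term a = -29.
Formula: S_i = -29 - 1*i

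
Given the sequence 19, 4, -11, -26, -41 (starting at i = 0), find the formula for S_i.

Check differences: 4 - 19 = -15
-11 - 4 = -15
Common difference d = -15.
First term a = 19.
Formula: S_i = 19 - 15*i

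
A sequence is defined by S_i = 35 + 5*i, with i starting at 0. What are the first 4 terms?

This is an arithmetic sequence.
i=0: S_0 = 35 + 5*0 = 35
i=1: S_1 = 35 + 5*1 = 40
i=2: S_2 = 35 + 5*2 = 45
i=3: S_3 = 35 + 5*3 = 50
The first 4 terms are: [35, 40, 45, 50]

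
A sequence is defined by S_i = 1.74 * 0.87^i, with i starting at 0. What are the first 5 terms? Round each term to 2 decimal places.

This is a geometric sequence.
i=0: S_0 = 1.74 * 0.87^0 = 1.74
i=1: S_1 = 1.74 * 0.87^1 ≈ 1.51
i=2: S_2 = 1.74 * 0.87^2 ≈ 1.32
i=3: S_3 = 1.74 * 0.87^3 ≈ 1.15
i=4: S_4 = 1.74 * 0.87^4 ≈ 1.0
The first 5 terms are: [1.74, 1.51, 1.32, 1.15, 1.0]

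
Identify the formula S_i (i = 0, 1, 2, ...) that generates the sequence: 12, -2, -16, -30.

Check differences: -2 - 12 = -14
-16 - -2 = -14
Common difference d = -14.
First term a = 12.
Formula: S_i = 12 - 14*i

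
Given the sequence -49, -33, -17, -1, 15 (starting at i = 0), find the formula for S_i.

Check differences: -33 - -49 = 16
-17 - -33 = 16
Common difference d = 16.
First term a = -49.
Formula: S_i = -49 + 16*i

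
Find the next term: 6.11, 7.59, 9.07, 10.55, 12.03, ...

Differences: 7.59 - 6.11 = 1.48
This is an arithmetic sequence with common difference d = 1.48.
Next term = 12.03 + 1.48 = 13.51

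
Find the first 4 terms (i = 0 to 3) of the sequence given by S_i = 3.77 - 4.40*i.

This is an arithmetic sequence.
i=0: S_0 = 3.77 + -4.4*0 = 3.77
i=1: S_1 = 3.77 + -4.4*1 = -0.63
i=2: S_2 = 3.77 + -4.4*2 = -5.03
i=3: S_3 = 3.77 + -4.4*3 = -9.43
The first 4 terms are: [3.77, -0.63, -5.03, -9.43]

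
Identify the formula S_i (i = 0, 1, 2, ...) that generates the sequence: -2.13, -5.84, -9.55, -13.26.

Check differences: -5.84 - -2.13 = -3.71
-9.55 - -5.84 = -3.71
Common difference d = -3.71.
First term a = -2.13.
Formula: S_i = -2.13 - 3.71*i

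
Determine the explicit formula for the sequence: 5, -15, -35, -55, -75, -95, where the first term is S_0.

Check differences: -15 - 5 = -20
-35 - -15 = -20
Common difference d = -20.
First term a = 5.
Formula: S_i = 5 - 20*i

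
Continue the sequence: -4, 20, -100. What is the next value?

Ratios: 20 / -4 = -5.0
This is a geometric sequence with common ratio r = -5.
Next term = -100 * -5 = 500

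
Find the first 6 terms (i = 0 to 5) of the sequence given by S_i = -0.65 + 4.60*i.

This is an arithmetic sequence.
i=0: S_0 = -0.65 + 4.6*0 = -0.65
i=1: S_1 = -0.65 + 4.6*1 = 3.95
i=2: S_2 = -0.65 + 4.6*2 = 8.55
i=3: S_3 = -0.65 + 4.6*3 = 13.15
i=4: S_4 = -0.65 + 4.6*4 = 17.75
i=5: S_5 = -0.65 + 4.6*5 = 22.35
The first 6 terms are: [-0.65, 3.95, 8.55, 13.15, 17.75, 22.35]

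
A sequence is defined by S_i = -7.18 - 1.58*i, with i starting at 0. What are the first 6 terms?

This is an arithmetic sequence.
i=0: S_0 = -7.18 + -1.58*0 = -7.18
i=1: S_1 = -7.18 + -1.58*1 = -8.76
i=2: S_2 = -7.18 + -1.58*2 = -10.34
i=3: S_3 = -7.18 + -1.58*3 = -11.92
i=4: S_4 = -7.18 + -1.58*4 = -13.5
i=5: S_5 = -7.18 + -1.58*5 = -15.08
The first 6 terms are: [-7.18, -8.76, -10.34, -11.92, -13.5, -15.08]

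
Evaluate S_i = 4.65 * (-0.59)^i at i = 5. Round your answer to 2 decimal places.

S_5 = 4.65 * (-0.59)^5 ≈ 4.65 * -0.0715 ≈ -0.33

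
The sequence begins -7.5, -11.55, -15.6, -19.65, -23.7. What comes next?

Differences: -11.55 - -7.5 = -4.05
This is an arithmetic sequence with common difference d = -4.05.
Next term = -23.7 + -4.05 = -27.75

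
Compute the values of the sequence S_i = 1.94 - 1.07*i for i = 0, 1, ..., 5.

This is an arithmetic sequence.
i=0: S_0 = 1.94 + -1.07*0 = 1.94
i=1: S_1 = 1.94 + -1.07*1 = 0.87
i=2: S_2 = 1.94 + -1.07*2 = -0.2
i=3: S_3 = 1.94 + -1.07*3 = -1.27
i=4: S_4 = 1.94 + -1.07*4 = -2.34
i=5: S_5 = 1.94 + -1.07*5 = -3.41
The first 6 terms are: [1.94, 0.87, -0.2, -1.27, -2.34, -3.41]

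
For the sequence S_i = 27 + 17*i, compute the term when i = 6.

S_6 = 27 + 17*6 = 27 + 102 = 129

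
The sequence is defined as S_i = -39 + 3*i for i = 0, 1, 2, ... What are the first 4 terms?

This is an arithmetic sequence.
i=0: S_0 = -39 + 3*0 = -39
i=1: S_1 = -39 + 3*1 = -36
i=2: S_2 = -39 + 3*2 = -33
i=3: S_3 = -39 + 3*3 = -30
The first 4 terms are: [-39, -36, -33, -30]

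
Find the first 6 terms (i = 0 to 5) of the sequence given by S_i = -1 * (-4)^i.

This is a geometric sequence.
i=0: S_0 = -1 * (-4)^0 = -1
i=1: S_1 = -1 * (-4)^1 = 4
i=2: S_2 = -1 * (-4)^2 = -16
i=3: S_3 = -1 * (-4)^3 = 64
i=4: S_4 = -1 * (-4)^4 = -256
i=5: S_5 = -1 * (-4)^5 = 1024
The first 6 terms are: [-1, 4, -16, 64, -256, 1024]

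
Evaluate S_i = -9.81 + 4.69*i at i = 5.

S_5 = -9.81 + 4.69*5 = -9.81 + 23.45 = 13.64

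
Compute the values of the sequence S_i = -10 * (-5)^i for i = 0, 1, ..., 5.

This is a geometric sequence.
i=0: S_0 = -10 * (-5)^0 = -10
i=1: S_1 = -10 * (-5)^1 = 50
i=2: S_2 = -10 * (-5)^2 = -250
i=3: S_3 = -10 * (-5)^3 = 1250
i=4: S_4 = -10 * (-5)^4 = -6250
i=5: S_5 = -10 * (-5)^5 = 31250
The first 6 terms are: [-10, 50, -250, 1250, -6250, 31250]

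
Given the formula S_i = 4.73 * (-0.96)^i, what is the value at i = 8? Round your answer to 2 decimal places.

S_8 = 4.73 * (-0.96)^8 ≈ 4.73 * 0.7214 ≈ 3.41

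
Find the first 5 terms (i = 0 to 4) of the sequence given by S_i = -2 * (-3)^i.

This is a geometric sequence.
i=0: S_0 = -2 * (-3)^0 = -2
i=1: S_1 = -2 * (-3)^1 = 6
i=2: S_2 = -2 * (-3)^2 = -18
i=3: S_3 = -2 * (-3)^3 = 54
i=4: S_4 = -2 * (-3)^4 = -162
The first 5 terms are: [-2, 6, -18, 54, -162]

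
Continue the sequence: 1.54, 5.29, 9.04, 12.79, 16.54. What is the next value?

Differences: 5.29 - 1.54 = 3.75
This is an arithmetic sequence with common difference d = 3.75.
Next term = 16.54 + 3.75 = 20.29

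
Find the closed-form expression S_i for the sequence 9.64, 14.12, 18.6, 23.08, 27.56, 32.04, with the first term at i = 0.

Check differences: 14.12 - 9.64 = 4.48
18.6 - 14.12 = 4.48
Common difference d = 4.48.
First term a = 9.64.
Formula: S_i = 9.64 + 4.48*i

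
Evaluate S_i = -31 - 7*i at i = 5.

S_5 = -31 + -7*5 = -31 + -35 = -66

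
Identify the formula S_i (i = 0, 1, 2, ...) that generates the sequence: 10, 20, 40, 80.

Check ratios: 20 / 10 = 2.0
Common ratio r = 2.
First term a = 10.
Formula: S_i = 10 * 2^i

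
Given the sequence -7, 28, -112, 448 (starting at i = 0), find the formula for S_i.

Check ratios: 28 / -7 = -4.0
Common ratio r = -4.
First term a = -7.
Formula: S_i = -7 * (-4)^i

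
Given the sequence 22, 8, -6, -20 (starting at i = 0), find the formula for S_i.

Check differences: 8 - 22 = -14
-6 - 8 = -14
Common difference d = -14.
First term a = 22.
Formula: S_i = 22 - 14*i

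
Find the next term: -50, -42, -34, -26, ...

Differences: -42 - -50 = 8
This is an arithmetic sequence with common difference d = 8.
Next term = -26 + 8 = -18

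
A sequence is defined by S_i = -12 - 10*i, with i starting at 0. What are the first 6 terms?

This is an arithmetic sequence.
i=0: S_0 = -12 + -10*0 = -12
i=1: S_1 = -12 + -10*1 = -22
i=2: S_2 = -12 + -10*2 = -32
i=3: S_3 = -12 + -10*3 = -42
i=4: S_4 = -12 + -10*4 = -52
i=5: S_5 = -12 + -10*5 = -62
The first 6 terms are: [-12, -22, -32, -42, -52, -62]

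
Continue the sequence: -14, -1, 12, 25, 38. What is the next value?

Differences: -1 - -14 = 13
This is an arithmetic sequence with common difference d = 13.
Next term = 38 + 13 = 51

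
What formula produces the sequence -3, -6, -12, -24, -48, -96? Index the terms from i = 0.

Check ratios: -6 / -3 = 2.0
Common ratio r = 2.
First term a = -3.
Formula: S_i = -3 * 2^i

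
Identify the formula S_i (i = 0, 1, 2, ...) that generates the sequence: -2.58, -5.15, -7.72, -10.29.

Check differences: -5.15 - -2.58 = -2.57
-7.72 - -5.15 = -2.57
Common difference d = -2.57.
First term a = -2.58.
Formula: S_i = -2.58 - 2.57*i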